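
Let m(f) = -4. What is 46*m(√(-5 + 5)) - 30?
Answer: -214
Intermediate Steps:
46*m(√(-5 + 5)) - 30 = 46*(-4) - 30 = -184 - 30 = -214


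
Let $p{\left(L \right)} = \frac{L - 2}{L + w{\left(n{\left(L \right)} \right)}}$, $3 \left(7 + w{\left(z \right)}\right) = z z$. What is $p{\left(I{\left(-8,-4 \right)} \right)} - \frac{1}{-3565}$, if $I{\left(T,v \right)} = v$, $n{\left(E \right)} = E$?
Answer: $\frac{64187}{60605} \approx 1.0591$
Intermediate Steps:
$w{\left(z \right)} = -7 + \frac{z^{2}}{3}$ ($w{\left(z \right)} = -7 + \frac{z z}{3} = -7 + \frac{z^{2}}{3}$)
$p{\left(L \right)} = \frac{-2 + L}{-7 + L + \frac{L^{2}}{3}}$ ($p{\left(L \right)} = \frac{L - 2}{L + \left(-7 + \frac{L^{2}}{3}\right)} = \frac{-2 + L}{-7 + L + \frac{L^{2}}{3}}$)
$p{\left(I{\left(-8,-4 \right)} \right)} - \frac{1}{-3565} = \frac{3 \left(-2 - 4\right)}{-21 + \left(-4\right)^{2} + 3 \left(-4\right)} - \frac{1}{-3565} = 3 \frac{1}{-21 + 16 - 12} \left(-6\right) - - \frac{1}{3565} = 3 \frac{1}{-17} \left(-6\right) + \frac{1}{3565} = 3 \left(- \frac{1}{17}\right) \left(-6\right) + \frac{1}{3565} = \frac{18}{17} + \frac{1}{3565} = \frac{64187}{60605}$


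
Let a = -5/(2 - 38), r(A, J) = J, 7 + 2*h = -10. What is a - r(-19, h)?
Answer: 311/36 ≈ 8.6389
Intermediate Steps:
h = -17/2 (h = -7/2 + (1/2)*(-10) = -7/2 - 5 = -17/2 ≈ -8.5000)
a = 5/36 (a = -5/(-36) = -5*(-1/36) = 5/36 ≈ 0.13889)
a - r(-19, h) = 5/36 - 1*(-17/2) = 5/36 + 17/2 = 311/36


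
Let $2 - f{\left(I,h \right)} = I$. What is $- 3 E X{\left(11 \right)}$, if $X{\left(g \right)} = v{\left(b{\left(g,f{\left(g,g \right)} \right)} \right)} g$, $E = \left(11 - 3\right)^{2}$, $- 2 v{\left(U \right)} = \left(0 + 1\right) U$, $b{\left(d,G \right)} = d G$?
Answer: $-104544$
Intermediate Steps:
$f{\left(I,h \right)} = 2 - I$
$b{\left(d,G \right)} = G d$
$v{\left(U \right)} = - \frac{U}{2}$ ($v{\left(U \right)} = - \frac{\left(0 + 1\right) U}{2} = - \frac{1 U}{2} = - \frac{U}{2}$)
$E = 64$ ($E = 8^{2} = 64$)
$X{\left(g \right)} = - \frac{g^{2} \left(2 - g\right)}{2}$ ($X{\left(g \right)} = - \frac{\left(2 - g\right) g}{2} g = - \frac{g \left(2 - g\right)}{2} g = - \frac{g^{2} \left(2 - g\right)}{2}$)
$- 3 E X{\left(11 \right)} = \left(-3\right) 64 \frac{11^{2} \left(-2 + 11\right)}{2} = - 192 \cdot \frac{1}{2} \cdot 121 \cdot 9 = \left(-192\right) \frac{1089}{2} = -104544$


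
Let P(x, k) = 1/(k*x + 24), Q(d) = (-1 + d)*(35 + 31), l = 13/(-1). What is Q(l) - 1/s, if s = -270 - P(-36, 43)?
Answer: -380205072/411479 ≈ -924.00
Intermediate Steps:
l = -13 (l = 13*(-1) = -13)
Q(d) = -66 + 66*d (Q(d) = (-1 + d)*66 = -66 + 66*d)
P(x, k) = 1/(24 + k*x)
s = -411479/1524 (s = -270 - 1/(24 + 43*(-36)) = -270 - 1/(24 - 1548) = -270 - 1/(-1524) = -270 - 1*(-1/1524) = -270 + 1/1524 = -411479/1524 ≈ -270.00)
Q(l) - 1/s = (-66 + 66*(-13)) - 1/(-411479/1524) = (-66 - 858) - 1*(-1524/411479) = -924 + 1524/411479 = -380205072/411479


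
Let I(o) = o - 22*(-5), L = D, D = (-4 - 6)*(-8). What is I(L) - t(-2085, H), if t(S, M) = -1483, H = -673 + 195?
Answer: 1673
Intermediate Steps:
H = -478
D = 80 (D = -10*(-8) = 80)
L = 80
I(o) = 110 + o (I(o) = o + 110 = 110 + o)
I(L) - t(-2085, H) = (110 + 80) - 1*(-1483) = 190 + 1483 = 1673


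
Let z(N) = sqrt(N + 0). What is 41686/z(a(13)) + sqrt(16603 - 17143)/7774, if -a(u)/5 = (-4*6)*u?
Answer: 20843*sqrt(390)/390 + 3*I*sqrt(15)/3887 ≈ 1055.4 + 0.0029892*I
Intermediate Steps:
a(u) = 120*u (a(u) = -5*(-4*6)*u = -(-120)*u = 120*u)
z(N) = sqrt(N)
41686/z(a(13)) + sqrt(16603 - 17143)/7774 = 41686/(sqrt(120*13)) + sqrt(16603 - 17143)/7774 = 41686/(sqrt(1560)) + sqrt(-540)*(1/7774) = 41686/((2*sqrt(390))) + (6*I*sqrt(15))*(1/7774) = 41686*(sqrt(390)/780) + 3*I*sqrt(15)/3887 = 20843*sqrt(390)/390 + 3*I*sqrt(15)/3887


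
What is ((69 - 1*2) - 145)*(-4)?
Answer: 312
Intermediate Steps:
((69 - 1*2) - 145)*(-4) = ((69 - 2) - 145)*(-4) = (67 - 145)*(-4) = -78*(-4) = 312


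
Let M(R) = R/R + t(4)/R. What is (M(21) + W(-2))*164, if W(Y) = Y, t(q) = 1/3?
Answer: -10168/63 ≈ -161.40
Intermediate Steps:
t(q) = ⅓
M(R) = 1 + 1/(3*R) (M(R) = R/R + 1/(3*R) = 1 + 1/(3*R))
(M(21) + W(-2))*164 = ((⅓ + 21)/21 - 2)*164 = ((1/21)*(64/3) - 2)*164 = (64/63 - 2)*164 = -62/63*164 = -10168/63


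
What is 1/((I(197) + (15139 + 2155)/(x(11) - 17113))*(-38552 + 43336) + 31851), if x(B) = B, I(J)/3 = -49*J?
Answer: -8551/1184423318003 ≈ -7.2195e-9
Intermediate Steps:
I(J) = -147*J (I(J) = 3*(-49*J) = -147*J)
1/((I(197) + (15139 + 2155)/(x(11) - 17113))*(-38552 + 43336) + 31851) = 1/((-147*197 + (15139 + 2155)/(11 - 17113))*(-38552 + 43336) + 31851) = 1/((-28959 + 17294/(-17102))*4784 + 31851) = 1/((-28959 + 17294*(-1/17102))*4784 + 31851) = 1/((-28959 - 8647/8551)*4784 + 31851) = 1/(-247637056/8551*4784 + 31851) = 1/(-1184695675904/8551 + 31851) = 1/(-1184423318003/8551) = -8551/1184423318003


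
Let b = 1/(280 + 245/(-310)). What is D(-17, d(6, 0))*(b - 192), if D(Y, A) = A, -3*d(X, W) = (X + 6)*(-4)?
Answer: -53178400/17311 ≈ -3071.9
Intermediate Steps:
d(X, W) = 8 + 4*X/3 (d(X, W) = -(X + 6)*(-4)/3 = -(6 + X)*(-4)/3 = -(-24 - 4*X)/3 = 8 + 4*X/3)
b = 62/17311 (b = 1/(280 + 245*(-1/310)) = 1/(280 - 49/62) = 1/(17311/62) = 62/17311 ≈ 0.0035815)
D(-17, d(6, 0))*(b - 192) = (8 + (4/3)*6)*(62/17311 - 192) = (8 + 8)*(-3323650/17311) = 16*(-3323650/17311) = -53178400/17311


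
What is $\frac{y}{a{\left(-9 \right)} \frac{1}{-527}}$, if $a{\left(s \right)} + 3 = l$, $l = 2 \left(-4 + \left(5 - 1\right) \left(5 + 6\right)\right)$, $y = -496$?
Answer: $\frac{261392}{77} \approx 3394.7$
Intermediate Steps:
$l = 80$ ($l = 2 \left(-4 + 4 \cdot 11\right) = 2 \left(-4 + 44\right) = 2 \cdot 40 = 80$)
$a{\left(s \right)} = 77$ ($a{\left(s \right)} = -3 + 80 = 77$)
$\frac{y}{a{\left(-9 \right)} \frac{1}{-527}} = - \frac{496}{77 \frac{1}{-527}} = - \frac{496}{77 \left(- \frac{1}{527}\right)} = - \frac{496}{- \frac{77}{527}} = \left(-496\right) \left(- \frac{527}{77}\right) = \frac{261392}{77}$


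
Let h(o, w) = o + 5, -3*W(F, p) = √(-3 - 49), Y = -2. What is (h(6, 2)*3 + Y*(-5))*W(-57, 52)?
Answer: -86*I*√13/3 ≈ -103.36*I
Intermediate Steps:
W(F, p) = -2*I*√13/3 (W(F, p) = -√(-3 - 49)/3 = -2*I*√13/3)
h(o, w) = 5 + o
(h(6, 2)*3 + Y*(-5))*W(-57, 52) = ((5 + 6)*3 - 2*(-5))*(-2*I*√13/3) = (11*3 + 10)*(-2*I*√13/3) = (33 + 10)*(-2*I*√13/3) = 43*(-2*I*√13/3) = -86*I*√13/3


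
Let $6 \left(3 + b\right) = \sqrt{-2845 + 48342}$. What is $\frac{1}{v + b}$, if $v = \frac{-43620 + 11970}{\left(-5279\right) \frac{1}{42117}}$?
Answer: $\frac{253326221907372}{63966775492871103307} - \frac{167207046 \sqrt{45497}}{63966775492871103307} \approx 3.9597 \cdot 10^{-6}$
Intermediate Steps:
$v = \frac{1333003050}{5279}$ ($v = - \frac{31650}{\left(-5279\right) \frac{1}{42117}} = - \frac{31650}{- \frac{5279}{42117}} = \left(-31650\right) \left(- \frac{42117}{5279}\right) = \frac{1333003050}{5279} \approx 2.5251 \cdot 10^{5}$)
$b = -3 + \frac{\sqrt{45497}}{6}$ ($b = -3 + \frac{\sqrt{-2845 + 48342}}{6} = -3 + \frac{\sqrt{45497}}{6} \approx 32.55$)
$\frac{1}{v + b} = \frac{1}{\frac{1333003050}{5279} - \left(3 - \frac{\sqrt{45497}}{6}\right)} = \frac{1}{\frac{1332987213}{5279} + \frac{\sqrt{45497}}{6}}$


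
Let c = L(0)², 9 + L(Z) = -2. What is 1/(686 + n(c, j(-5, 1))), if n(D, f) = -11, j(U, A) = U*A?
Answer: 1/675 ≈ 0.0014815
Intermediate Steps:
L(Z) = -11 (L(Z) = -9 - 2 = -11)
j(U, A) = A*U
c = 121 (c = (-11)² = 121)
1/(686 + n(c, j(-5, 1))) = 1/(686 - 11) = 1/675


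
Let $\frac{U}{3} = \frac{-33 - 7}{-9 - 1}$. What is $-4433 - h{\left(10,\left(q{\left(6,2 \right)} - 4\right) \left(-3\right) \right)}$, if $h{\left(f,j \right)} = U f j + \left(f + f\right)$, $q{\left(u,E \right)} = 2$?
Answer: $-5173$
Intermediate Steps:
$U = 12$ ($U = 3 \frac{-33 - 7}{-9 - 1} = 3 \left(- \frac{40}{-10}\right) = 3 \left(\left(-40\right) \left(- \frac{1}{10}\right)\right) = 3 \cdot 4 = 12$)
$h{\left(f,j \right)} = 2 f + 12 f j$ ($h{\left(f,j \right)} = 12 f j + \left(f + f\right) = 12 f j + 2 f = 2 f + 12 f j$)
$-4433 - h{\left(10,\left(q{\left(6,2 \right)} - 4\right) \left(-3\right) \right)} = -4433 - 2 \cdot 10 \left(1 + 6 \left(2 - 4\right) \left(-3\right)\right) = -4433 - 2 \cdot 10 \left(1 + 6 \left(\left(-2\right) \left(-3\right)\right)\right) = -4433 - 2 \cdot 10 \left(1 + 6 \cdot 6\right) = -4433 - 2 \cdot 10 \left(1 + 36\right) = -4433 - 2 \cdot 10 \cdot 37 = -4433 - 740 = -5173$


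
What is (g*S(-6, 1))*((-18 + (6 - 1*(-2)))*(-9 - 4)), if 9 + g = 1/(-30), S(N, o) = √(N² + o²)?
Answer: -3523*√37/3 ≈ -7143.2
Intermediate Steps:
g = -271/30 (g = -9 + 1/(-30) = -9 - 1/30 = -271/30 ≈ -9.0333)
(g*S(-6, 1))*((-18 + (6 - 1*(-2)))*(-9 - 4)) = (-271*√((-6)² + 1²)/30)*((-18 + (6 - 1*(-2)))*(-9 - 4)) = (-271*√(36 + 1)/30)*((-18 + (6 + 2))*(-13)) = (-271*√37/30)*((-18 + 8)*(-13)) = (-271*√37/30)*(-10*(-13)) = -271*√37/30*130 = -3523*√37/3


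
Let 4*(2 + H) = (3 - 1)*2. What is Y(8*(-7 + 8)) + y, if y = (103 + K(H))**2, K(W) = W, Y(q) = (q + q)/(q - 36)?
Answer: 72824/7 ≈ 10403.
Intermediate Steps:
Y(q) = 2*q/(-36 + q) (Y(q) = (2*q)/(-36 + q) = 2*q/(-36 + q))
H = -1 (H = -2 + ((3 - 1)*2)/4 = -2 + (2*2)/4 = -2 + (1/4)*4 = -2 + 1 = -1)
y = 10404 (y = (103 - 1)**2 = 102**2 = 10404)
Y(8*(-7 + 8)) + y = 2*(8*(-7 + 8))/(-36 + 8*(-7 + 8)) + 10404 = 2*(8*1)/(-36 + 8*1) + 10404 = 2*8/(-36 + 8) + 10404 = 2*8/(-28) + 10404 = 2*8*(-1/28) + 10404 = -4/7 + 10404 = 72824/7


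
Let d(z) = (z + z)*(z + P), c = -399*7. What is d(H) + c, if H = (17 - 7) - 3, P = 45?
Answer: -2065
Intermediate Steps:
H = 7 (H = 10 - 3 = 7)
c = -2793
d(z) = 2*z*(45 + z) (d(z) = (z + z)*(z + 45) = (2*z)*(45 + z) = 2*z*(45 + z))
d(H) + c = 2*7*(45 + 7) - 2793 = 2*7*52 - 2793 = 728 - 2793 = -2065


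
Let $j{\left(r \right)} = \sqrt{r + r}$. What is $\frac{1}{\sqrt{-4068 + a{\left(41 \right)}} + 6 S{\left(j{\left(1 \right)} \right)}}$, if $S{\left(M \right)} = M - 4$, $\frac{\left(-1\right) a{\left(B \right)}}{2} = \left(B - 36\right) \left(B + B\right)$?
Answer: $\frac{1}{-24 + 6 \sqrt{2} + 2 i \sqrt{1222}} \approx -0.0030251 - 0.013632 i$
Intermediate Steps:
$j{\left(r \right)} = \sqrt{2} \sqrt{r}$ ($j{\left(r \right)} = \sqrt{2 r} = \sqrt{2} \sqrt{r}$)
$a{\left(B \right)} = - 4 B \left(-36 + B\right)$ ($a{\left(B \right)} = - 2 \left(B - 36\right) \left(B + B\right) = - 2 \left(-36 + B\right) 2 B = - 2 \cdot 2 B \left(-36 + B\right) = - 4 B \left(-36 + B\right)$)
$S{\left(M \right)} = -4 + M$ ($S{\left(M \right)} = M - 4 = -4 + M$)
$\frac{1}{\sqrt{-4068 + a{\left(41 \right)}} + 6 S{\left(j{\left(1 \right)} \right)}} = \frac{1}{\sqrt{-4068 + 4 \cdot 41 \left(36 - 41\right)} + 6 \left(-4 + \sqrt{2} \sqrt{1}\right)} = \frac{1}{\sqrt{-4068 + 4 \cdot 41 \left(36 - 41\right)} + 6 \left(-4 + \sqrt{2} \cdot 1\right)} = \frac{1}{\sqrt{-4068 + 4 \cdot 41 \left(-5\right)} + 6 \left(-4 + \sqrt{2}\right)} = \frac{1}{\sqrt{-4068 - 820} - \left(24 - 6 \sqrt{2}\right)} = \frac{1}{\sqrt{-4888} - \left(24 - 6 \sqrt{2}\right)} = \frac{1}{2 i \sqrt{1222} - \left(24 - 6 \sqrt{2}\right)} = \frac{1}{-24 + 6 \sqrt{2} + 2 i \sqrt{1222}}$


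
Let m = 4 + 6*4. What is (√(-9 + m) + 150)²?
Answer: (150 + √19)² ≈ 23827.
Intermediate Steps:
m = 28 (m = 4 + 24 = 28)
(√(-9 + m) + 150)² = (√(-9 + 28) + 150)² = (√19 + 150)² = (150 + √19)²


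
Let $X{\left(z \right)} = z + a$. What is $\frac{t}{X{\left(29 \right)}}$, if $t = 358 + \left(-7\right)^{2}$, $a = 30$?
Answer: $\frac{407}{59} \approx 6.8983$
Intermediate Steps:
$X{\left(z \right)} = 30 + z$ ($X{\left(z \right)} = z + 30 = 30 + z$)
$t = 407$ ($t = 358 + 49 = 407$)
$\frac{t}{X{\left(29 \right)}} = \frac{407}{30 + 29} = \frac{407}{59}$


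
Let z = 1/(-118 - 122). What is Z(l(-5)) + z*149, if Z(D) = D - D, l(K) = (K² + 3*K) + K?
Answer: -149/240 ≈ -0.62083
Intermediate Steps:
l(K) = K² + 4*K
Z(D) = 0
z = -1/240 (z = 1/(-240) = -1/240 ≈ -0.0041667)
Z(l(-5)) + z*149 = 0 - 1/240*149 = 0 - 149/240 = -149/240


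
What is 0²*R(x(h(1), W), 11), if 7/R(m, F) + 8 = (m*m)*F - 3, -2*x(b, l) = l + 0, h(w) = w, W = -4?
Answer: 0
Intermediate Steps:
x(b, l) = -l/2 (x(b, l) = -(l + 0)/2 = -l/2)
R(m, F) = 7/(-11 + F*m²) (R(m, F) = 7/(-8 + ((m*m)*F - 3)) = 7/(-8 + (m²*F - 3)) = 7/(-8 + (F*m² - 3)) = 7/(-8 + (-3 + F*m²)) = 7/(-11 + F*m²))
0²*R(x(h(1), W), 11) = 0²*(7/(-11 + 11*(-½*(-4))²)) = 0*(7/(-11 + 11*2²)) = 0*(7/(-11 + 11*4)) = 0*(7/(-11 + 44)) = 0*(7/33) = 0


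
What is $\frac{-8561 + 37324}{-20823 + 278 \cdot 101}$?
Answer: $\frac{28763}{7255} \approx 3.9646$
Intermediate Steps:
$\frac{-8561 + 37324}{-20823 + 278 \cdot 101} = \frac{28763}{-20823 + 28078} = \frac{28763}{7255}$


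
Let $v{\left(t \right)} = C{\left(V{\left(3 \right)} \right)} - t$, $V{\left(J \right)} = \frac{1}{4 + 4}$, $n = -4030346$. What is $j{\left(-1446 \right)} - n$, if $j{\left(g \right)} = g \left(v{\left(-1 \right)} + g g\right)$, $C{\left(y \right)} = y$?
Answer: $- \frac{12077743267}{4} \approx -3.0194 \cdot 10^{9}$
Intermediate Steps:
$V{\left(J \right)} = \frac{1}{8}$
$v{\left(t \right)} = \frac{1}{8} - t$
$j{\left(g \right)} = g \left(\frac{9}{8} + g^{2}\right)$ ($j{\left(g \right)} = g \left(\left(\frac{1}{8} - -1\right) + g g\right) = g \left(\left(\frac{1}{8} + 1\right) + g^{2}\right) = g \left(\frac{9}{8} + g^{2}\right)$)
$j{\left(-1446 \right)} - n = - 1446 \left(\frac{9}{8} + \left(-1446\right)^{2}\right) - -4030346 = - 1446 \left(\frac{9}{8} + 2090916\right) + 4030346 = \left(-1446\right) \frac{16727337}{8} + 4030346 = - \frac{12093864651}{4} + 4030346 = - \frac{12077743267}{4}$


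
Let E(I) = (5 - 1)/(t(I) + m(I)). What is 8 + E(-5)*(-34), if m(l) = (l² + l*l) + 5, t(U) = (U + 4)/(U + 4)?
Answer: 39/7 ≈ 5.5714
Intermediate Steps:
t(U) = 1 (t(U) = (4 + U)/(4 + U) = 1)
m(l) = 5 + 2*l² (m(l) = (l² + l²) + 5 = 2*l² + 5 = 5 + 2*l²)
E(I) = 4/(6 + 2*I²) (E(I) = (5 - 1)/(1 + (5 + 2*I²)) = 4/(6 + 2*I²))
8 + E(-5)*(-34) = 8 + (2/(3 + (-5)²))*(-34) = 8 + (2/(3 + 25))*(-34) = 8 + (2/28)*(-34) = 8 + (2*(1/28))*(-34) = 8 + (1/14)*(-34) = 8 - 17/7 = 39/7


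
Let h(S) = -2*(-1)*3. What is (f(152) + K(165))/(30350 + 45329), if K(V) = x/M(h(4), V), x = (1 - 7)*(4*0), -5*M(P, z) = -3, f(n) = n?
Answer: 152/75679 ≈ 0.0020085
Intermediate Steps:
h(S) = 6 (h(S) = 2*3 = 6)
M(P, z) = ⅗ (M(P, z) = -⅕*(-3) = ⅗)
x = 0 (x = -6*0 = 0)
K(V) = 0 (K(V) = 0/(⅗) = 0*(5/3) = 0)
(f(152) + K(165))/(30350 + 45329) = (152 + 0)/(30350 + 45329) = 152/75679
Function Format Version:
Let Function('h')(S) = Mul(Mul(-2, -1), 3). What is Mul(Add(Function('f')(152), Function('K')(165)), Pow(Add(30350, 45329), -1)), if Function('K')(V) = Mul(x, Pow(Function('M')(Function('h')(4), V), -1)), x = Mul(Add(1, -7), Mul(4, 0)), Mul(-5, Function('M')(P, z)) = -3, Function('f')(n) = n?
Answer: Rational(152, 75679) ≈ 0.0020085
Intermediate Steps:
Function('h')(S) = 6 (Function('h')(S) = Mul(2, 3) = 6)
Function('M')(P, z) = Rational(3, 5) (Function('M')(P, z) = Mul(Rational(-1, 5), -3) = Rational(3, 5))
x = 0 (x = Mul(-6, 0) = 0)
Function('K')(V) = 0 (Function('K')(V) = Mul(0, Pow(Rational(3, 5), -1)) = Mul(0, Rational(5, 3)) = 0)
Mul(Add(Function('f')(152), Function('K')(165)), Pow(Add(30350, 45329), -1)) = Mul(Add(152, 0), Pow(Add(30350, 45329), -1)) = Mul(152, Pow(75679, -1)) = Mul(152, Rational(1, 75679)) = Rational(152, 75679)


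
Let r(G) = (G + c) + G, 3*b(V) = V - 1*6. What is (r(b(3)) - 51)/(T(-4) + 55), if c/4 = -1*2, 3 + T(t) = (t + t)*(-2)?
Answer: -61/68 ≈ -0.89706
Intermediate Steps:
T(t) = -3 - 4*t (T(t) = -3 + (t + t)*(-2) = -3 + (2*t)*(-2) = -3 - 4*t)
b(V) = -2 + V/3 (b(V) = (V - 1*6)/3 = (V - 6)/3 = (-6 + V)/3 = -2 + V/3)
c = -8 (c = 4*(-1*2) = 4*(-2) = -8)
r(G) = -8 + 2*G (r(G) = (G - 8) + G = (-8 + G) + G = -8 + 2*G)
(r(b(3)) - 51)/(T(-4) + 55) = ((-8 + 2*(-2 + (⅓)*3)) - 51)/((-3 - 4*(-4)) + 55) = ((-8 + 2*(-2 + 1)) - 51)/((-3 + 16) + 55) = ((-8 + 2*(-1)) - 51)/(13 + 55) = ((-8 - 2) - 51)/68 = (-10 - 51)*(1/68) = -61*1/68 = -61/68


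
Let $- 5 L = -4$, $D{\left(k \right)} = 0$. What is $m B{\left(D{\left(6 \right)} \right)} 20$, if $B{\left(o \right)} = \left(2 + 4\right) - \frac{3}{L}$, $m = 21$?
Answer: $945$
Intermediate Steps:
$L = \frac{4}{5}$ ($L = \left(- \frac{1}{5}\right) \left(-4\right) = \frac{4}{5} \approx 0.8$)
$B{\left(o \right)} = \frac{9}{4}$ ($B{\left(o \right)} = \left(2 + 4\right) - \frac{3}{\frac{4}{5}} = 6 - \frac{15}{4} = \frac{9}{4}$)
$m B{\left(D{\left(6 \right)} \right)} 20 = 21 \cdot \frac{9}{4} \cdot 20 = \frac{189}{4} \cdot 20 = 945$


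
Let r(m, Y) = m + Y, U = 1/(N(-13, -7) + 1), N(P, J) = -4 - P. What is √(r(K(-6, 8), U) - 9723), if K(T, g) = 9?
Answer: I*√971390/10 ≈ 98.559*I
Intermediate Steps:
U = ⅒ (U = 1/((-4 - 1*(-13)) + 1) = 1/((-4 + 13) + 1) = 1/(9 + 1) = 1/10 = ⅒ ≈ 0.10000)
r(m, Y) = Y + m
√(r(K(-6, 8), U) - 9723) = √((⅒ + 9) - 9723) = √(91/10 - 9723) = √(-97139/10) = I*√971390/10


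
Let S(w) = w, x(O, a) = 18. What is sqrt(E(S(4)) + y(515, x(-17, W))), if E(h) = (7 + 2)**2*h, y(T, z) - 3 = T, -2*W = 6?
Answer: sqrt(842) ≈ 29.017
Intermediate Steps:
W = -3 (W = -1/2*6 = -3)
y(T, z) = 3 + T
E(h) = 81*h (E(h) = 9**2*h = 81*h)
sqrt(E(S(4)) + y(515, x(-17, W))) = sqrt(81*4 + (3 + 515)) = sqrt(324 + 518) = sqrt(842)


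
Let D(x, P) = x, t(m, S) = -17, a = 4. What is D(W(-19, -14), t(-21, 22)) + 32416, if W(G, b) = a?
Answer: 32420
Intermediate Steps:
W(G, b) = 4
D(W(-19, -14), t(-21, 22)) + 32416 = 4 + 32416 = 32420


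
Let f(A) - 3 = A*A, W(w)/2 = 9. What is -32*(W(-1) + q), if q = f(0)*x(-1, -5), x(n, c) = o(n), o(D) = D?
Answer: -480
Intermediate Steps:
W(w) = 18 (W(w) = 2*9 = 18)
x(n, c) = n
f(A) = 3 + A**2 (f(A) = 3 + A*A = 3 + A**2)
q = -3 (q = (3 + 0**2)*(-1) = (3 + 0)*(-1) = 3*(-1) = -3)
-32*(W(-1) + q) = -32*(18 - 3) = -32*15 = -480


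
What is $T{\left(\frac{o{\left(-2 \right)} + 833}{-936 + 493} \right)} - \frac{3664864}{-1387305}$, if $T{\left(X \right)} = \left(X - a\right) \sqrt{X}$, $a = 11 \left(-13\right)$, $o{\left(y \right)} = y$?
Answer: $\frac{3664864}{1387305} + \frac{62518 i \sqrt{368133}}{196249} \approx 2.6417 + 193.29 i$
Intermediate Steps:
$a = -143$
$T{\left(X \right)} = \sqrt{X} \left(143 + X\right)$ ($T{\left(X \right)} = \left(X - -143\right) \sqrt{X} = \left(X + 143\right) \sqrt{X} = \left(143 + X\right) \sqrt{X} = \sqrt{X} \left(143 + X\right)$)
$T{\left(\frac{o{\left(-2 \right)} + 833}{-936 + 493} \right)} - \frac{3664864}{-1387305} = \sqrt{\frac{-2 + 833}{-936 + 493}} \left(143 + \frac{-2 + 833}{-936 + 493}\right) - \frac{3664864}{-1387305} = \sqrt{\frac{831}{-443}} \left(143 + \frac{831}{-443}\right) - 3664864 \left(- \frac{1}{1387305}\right) = \sqrt{831 \left(- \frac{1}{443}\right)} \left(143 + 831 \left(- \frac{1}{443}\right)\right) - - \frac{3664864}{1387305} = \sqrt{- \frac{831}{443}} \left(143 - \frac{831}{443}\right) + \frac{3664864}{1387305} = \frac{i \sqrt{368133}}{443} \cdot \frac{62518}{443} + \frac{3664864}{1387305} = \frac{62518 i \sqrt{368133}}{196249} + \frac{3664864}{1387305} = \frac{3664864}{1387305} + \frac{62518 i \sqrt{368133}}{196249}$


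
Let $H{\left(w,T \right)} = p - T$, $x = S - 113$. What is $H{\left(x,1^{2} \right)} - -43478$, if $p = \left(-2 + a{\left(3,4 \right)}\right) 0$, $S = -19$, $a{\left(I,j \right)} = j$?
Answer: $43477$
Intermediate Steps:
$p = 0$ ($p = \left(-2 + 4\right) 0 = 2 \cdot 0 = 0$)
$x = -132$ ($x = -19 - 113 = -132$)
$H{\left(w,T \right)} = - T$ ($H{\left(w,T \right)} = 0 - T = - T$)
$H{\left(x,1^{2} \right)} - -43478 = - 1^{2} - -43478 = \left(-1\right) 1 + 43478 = -1 + 43478 = 43477$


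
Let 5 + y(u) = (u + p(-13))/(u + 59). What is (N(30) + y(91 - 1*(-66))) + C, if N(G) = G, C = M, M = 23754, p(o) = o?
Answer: 71339/3 ≈ 23780.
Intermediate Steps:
C = 23754
y(u) = -5 + (-13 + u)/(59 + u) (y(u) = -5 + (u - 13)/(u + 59) = -5 + (-13 + u)/(59 + u))
(N(30) + y(91 - 1*(-66))) + C = (30 + 4*(-77 - (91 - 1*(-66)))/(59 + (91 - 1*(-66)))) + 23754 = (30 + 4*(-77 - (91 + 66))/(59 + (91 + 66))) + 23754 = (30 + 4*(-77 - 1*157)/(59 + 157)) + 23754 = (30 + 4*(-77 - 157)/216) + 23754 = (30 + 4*(1/216)*(-234)) + 23754 = (30 - 13/3) + 23754 = 77/3 + 23754 = 71339/3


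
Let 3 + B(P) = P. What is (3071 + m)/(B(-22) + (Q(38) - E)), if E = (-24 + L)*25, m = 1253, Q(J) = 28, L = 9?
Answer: 2162/189 ≈ 11.439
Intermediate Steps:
B(P) = -3 + P
E = -375 (E = (-24 + 9)*25 = -15*25 = -375)
(3071 + m)/(B(-22) + (Q(38) - E)) = (3071 + 1253)/((-3 - 22) + (28 - 1*(-375))) = 4324/(-25 + (28 + 375)) = 4324/(-25 + 403) = 4324/378 = 4324*(1/378) = 2162/189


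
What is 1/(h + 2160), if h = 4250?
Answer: 1/6410 ≈ 0.00015601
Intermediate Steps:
1/(h + 2160) = 1/(4250 + 2160) = 1/6410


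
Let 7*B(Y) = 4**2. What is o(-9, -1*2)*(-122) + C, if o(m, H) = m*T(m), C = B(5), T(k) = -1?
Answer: -7670/7 ≈ -1095.7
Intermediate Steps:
B(Y) = 16/7 (B(Y) = (1/7)*4**2 = (1/7)*16 = 16/7)
C = 16/7 ≈ 2.2857
o(m, H) = -m (o(m, H) = m*(-1) = -m)
o(-9, -1*2)*(-122) + C = -1*(-9)*(-122) + 16/7 = 9*(-122) + 16/7 = -1098 + 16/7 = -7670/7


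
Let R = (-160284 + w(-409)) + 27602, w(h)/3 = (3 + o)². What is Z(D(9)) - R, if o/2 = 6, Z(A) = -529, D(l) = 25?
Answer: 131478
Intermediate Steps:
o = 12 (o = 2*6 = 12)
w(h) = 675 (w(h) = 3*(3 + 12)² = 3*15² = 3*225 = 675)
R = -132007 (R = (-160284 + 675) + 27602 = -159609 + 27602 = -132007)
Z(D(9)) - R = -529 - 1*(-132007) = -529 + 132007 = 131478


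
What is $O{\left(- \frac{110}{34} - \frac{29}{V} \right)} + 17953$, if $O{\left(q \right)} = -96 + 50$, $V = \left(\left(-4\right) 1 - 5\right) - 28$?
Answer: $17907$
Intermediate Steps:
$V = -37$ ($V = \left(-4 - 5\right) - 28 = -9 - 28 = -37$)
$O{\left(q \right)} = -46$
$O{\left(- \frac{110}{34} - \frac{29}{V} \right)} + 17953 = -46 + 17953 = 17907$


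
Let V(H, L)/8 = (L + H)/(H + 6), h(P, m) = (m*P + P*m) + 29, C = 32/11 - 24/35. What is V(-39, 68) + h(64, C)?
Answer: 32189/105 ≈ 306.56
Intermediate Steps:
C = 856/385 (C = 32*(1/11) - 24*1/35 = 32/11 - 24/35 = 856/385 ≈ 2.2234)
h(P, m) = 29 + 2*P*m (h(P, m) = (P*m + P*m) + 29 = 2*P*m + 29 = 29 + 2*P*m)
V(H, L) = 8*(H + L)/(6 + H) (V(H, L) = 8*((L + H)/(H + 6)) = 8*((H + L)/(6 + H)) = 8*(H + L)/(6 + H))
V(-39, 68) + h(64, C) = 8*(-39 + 68)/(6 - 39) + (29 + 2*64*(856/385)) = 8*29/(-33) + (29 + 109568/385) = 8*(-1/33)*29 + 120733/385 = -232/33 + 120733/385 = 32189/105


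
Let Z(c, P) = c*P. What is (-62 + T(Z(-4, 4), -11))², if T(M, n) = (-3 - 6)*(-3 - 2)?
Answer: 289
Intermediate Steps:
Z(c, P) = P*c
T(M, n) = 45 (T(M, n) = -9*(-5) = 45)
(-62 + T(Z(-4, 4), -11))² = (-62 + 45)² = (-17)² = 289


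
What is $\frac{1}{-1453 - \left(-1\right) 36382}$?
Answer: $\frac{1}{34929} \approx 2.8629 \cdot 10^{-5}$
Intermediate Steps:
$\frac{1}{-1453 - \left(-1\right) 36382} = \frac{1}{-1453 - -36382} = \frac{1}{-1453 + 36382} = \frac{1}{34929}$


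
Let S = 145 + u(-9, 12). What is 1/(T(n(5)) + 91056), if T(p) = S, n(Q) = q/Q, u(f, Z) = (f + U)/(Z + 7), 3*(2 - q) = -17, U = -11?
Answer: 19/1732799 ≈ 1.0965e-5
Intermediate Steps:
q = 23/3 (q = 2 - 1/3*(-17) = 2 + 17/3 = 23/3 ≈ 7.6667)
u(f, Z) = (-11 + f)/(7 + Z) (u(f, Z) = (f - 11)/(Z + 7) = (-11 + f)/(7 + Z))
S = 2735/19 (S = 145 + (-11 - 9)/(7 + 12) = 145 - 20/19 = 2735/19 ≈ 143.95)
n(Q) = 23/(3*Q)
T(p) = 2735/19
1/(T(n(5)) + 91056) = 1/(2735/19 + 91056) = 1/(1732799/19) = 19/1732799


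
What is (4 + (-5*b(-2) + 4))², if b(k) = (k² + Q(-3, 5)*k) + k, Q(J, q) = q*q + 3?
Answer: 77284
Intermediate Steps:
Q(J, q) = 3 + q² (Q(J, q) = q² + 3 = 3 + q²)
b(k) = k² + 29*k (b(k) = (k² + (3 + 5²)*k) + k = (k² + (3 + 25)*k) + k = (k² + 28*k) + k = k² + 29*k)
(4 + (-5*b(-2) + 4))² = (4 + (-(-10)*(29 - 2) + 4))² = (4 + (-(-10)*27 + 4))² = (4 + (-5*(-54) + 4))² = (4 + (270 + 4))² = (4 + 274)² = 278² = 77284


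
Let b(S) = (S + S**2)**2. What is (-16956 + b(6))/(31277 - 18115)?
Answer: -7596/6581 ≈ -1.1542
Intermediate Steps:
(-16956 + b(6))/(31277 - 18115) = (-16956 + 6**2*(1 + 6)**2)/(31277 - 18115) = (-16956 + 36*7**2)/13162 = (-16956 + 36*49)*(1/13162) = (-16956 + 1764)*(1/13162) = -15192*1/13162 = -7596/6581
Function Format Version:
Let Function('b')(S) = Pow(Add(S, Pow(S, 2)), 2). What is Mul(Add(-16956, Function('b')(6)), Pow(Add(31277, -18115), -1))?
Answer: Rational(-7596, 6581) ≈ -1.1542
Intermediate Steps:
Mul(Add(-16956, Function('b')(6)), Pow(Add(31277, -18115), -1)) = Mul(Add(-16956, Mul(Pow(6, 2), Pow(Add(1, 6), 2))), Pow(Add(31277, -18115), -1)) = Mul(Add(-16956, Mul(36, Pow(7, 2))), Pow(13162, -1)) = Mul(Add(-16956, Mul(36, 49)), Rational(1, 13162)) = Mul(Add(-16956, 1764), Rational(1, 13162)) = Mul(-15192, Rational(1, 13162)) = Rational(-7596, 6581)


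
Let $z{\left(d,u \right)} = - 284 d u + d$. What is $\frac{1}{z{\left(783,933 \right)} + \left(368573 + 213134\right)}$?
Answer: $- \frac{1}{206890586} \approx -4.8335 \cdot 10^{-9}$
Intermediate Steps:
$z{\left(d,u \right)} = d - 284 d u$ ($z{\left(d,u \right)} = - 284 d u + d = d - 284 d u$)
$\frac{1}{z{\left(783,933 \right)} + \left(368573 + 213134\right)} = \frac{1}{783 \left(1 - 264972\right) + \left(368573 + 213134\right)} = \frac{1}{783 \left(1 - 264972\right) + 581707} = \frac{1}{783 \left(-264971\right) + 581707} = \frac{1}{-207472293 + 581707} = \frac{1}{-206890586} = - \frac{1}{206890586}$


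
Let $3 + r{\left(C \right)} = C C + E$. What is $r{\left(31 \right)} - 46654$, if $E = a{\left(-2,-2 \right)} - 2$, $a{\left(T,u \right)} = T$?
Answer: $-45700$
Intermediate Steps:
$E = -4$ ($E = -2 - 2 = -4$)
$r{\left(C \right)} = -7 + C^{2}$ ($r{\left(C \right)} = -3 + \left(C C - 4\right) = -3 + \left(C^{2} - 4\right) = -3 + \left(-4 + C^{2}\right) = -7 + C^{2}$)
$r{\left(31 \right)} - 46654 = \left(-7 + 31^{2}\right) - 46654 = \left(-7 + 961\right) - 46654 = 954 - 46654 = -45700$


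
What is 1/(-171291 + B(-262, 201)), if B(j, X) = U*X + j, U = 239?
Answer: -1/123514 ≈ -8.0962e-6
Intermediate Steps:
B(j, X) = j + 239*X (B(j, X) = 239*X + j = j + 239*X)
1/(-171291 + B(-262, 201)) = 1/(-171291 + (-262 + 239*201)) = 1/(-171291 + (-262 + 48039)) = 1/(-171291 + 47777) = 1/(-123514) = -1/123514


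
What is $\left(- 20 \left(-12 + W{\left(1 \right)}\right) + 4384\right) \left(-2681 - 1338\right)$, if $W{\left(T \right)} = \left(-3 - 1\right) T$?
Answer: $-18905376$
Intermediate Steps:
$W{\left(T \right)} = - 4 T$
$\left(- 20 \left(-12 + W{\left(1 \right)}\right) + 4384\right) \left(-2681 - 1338\right) = \left(- 20 \left(-12 - 4\right) + 4384\right) \left(-2681 - 1338\right) = \left(- 20 \left(-12 - 4\right) + 4384\right) \left(-4019\right) = \left(\left(-20\right) \left(-16\right) + 4384\right) \left(-4019\right) = \left(320 + 4384\right) \left(-4019\right) = 4704 \left(-4019\right) = -18905376$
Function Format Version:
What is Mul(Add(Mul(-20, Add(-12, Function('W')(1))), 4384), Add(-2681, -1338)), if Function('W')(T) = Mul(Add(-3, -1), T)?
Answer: -18905376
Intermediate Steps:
Function('W')(T) = Mul(-4, T)
Mul(Add(Mul(-20, Add(-12, Function('W')(1))), 4384), Add(-2681, -1338)) = Mul(Add(Mul(-20, Add(-12, Mul(-4, 1))), 4384), Add(-2681, -1338)) = Mul(Add(Mul(-20, Add(-12, -4)), 4384), -4019) = Mul(Add(Mul(-20, -16), 4384), -4019) = Mul(Add(320, 4384), -4019) = Mul(4704, -4019) = -18905376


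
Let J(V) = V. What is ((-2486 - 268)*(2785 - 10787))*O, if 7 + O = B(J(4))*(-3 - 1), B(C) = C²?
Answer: -1564663068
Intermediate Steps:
O = -71 (O = -7 + 4²*(-3 - 1) = -7 + 16*(-4) = -7 - 64 = -71)
((-2486 - 268)*(2785 - 10787))*O = ((-2486 - 268)*(2785 - 10787))*(-71) = -2754*(-8002)*(-71) = 22037508*(-71) = -1564663068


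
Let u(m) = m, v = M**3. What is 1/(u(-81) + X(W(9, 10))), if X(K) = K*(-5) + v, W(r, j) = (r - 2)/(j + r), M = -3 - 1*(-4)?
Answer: -19/1555 ≈ -0.012219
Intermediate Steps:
M = 1 (M = -3 + 4 = 1)
v = 1 (v = 1**3 = 1)
W(r, j) = (-2 + r)/(j + r)
X(K) = 1 - 5*K (X(K) = K*(-5) + 1 = -5*K + 1 = 1 - 5*K)
1/(u(-81) + X(W(9, 10))) = 1/(-81 + (1 - 5*(-2 + 9)/(10 + 9))) = 1/(-81 + (1 - 5*7/19)) = 1/(-81 + (1 - 35/19)) = 1/(-81 - 16/19) = 1/(-1555/19) = -19/1555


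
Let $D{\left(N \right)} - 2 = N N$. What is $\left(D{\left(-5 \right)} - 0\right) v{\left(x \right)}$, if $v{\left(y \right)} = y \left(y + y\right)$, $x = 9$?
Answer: $4374$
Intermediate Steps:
$D{\left(N \right)} = 2 + N^{2}$ ($D{\left(N \right)} = 2 + N N = 2 + N^{2}$)
$v{\left(y \right)} = 2 y^{2}$ ($v{\left(y \right)} = y 2 y = 2 y^{2}$)
$\left(D{\left(-5 \right)} - 0\right) v{\left(x \right)} = \left(\left(2 + \left(-5\right)^{2}\right) - 0\right) 2 \cdot 9^{2} = \left(\left(2 + 25\right) + 0\right) 2 \cdot 81 = \left(27 + 0\right) 162 = 27 \cdot 162 = 4374$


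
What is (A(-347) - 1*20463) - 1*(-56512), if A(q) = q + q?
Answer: 35355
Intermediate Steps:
A(q) = 2*q
(A(-347) - 1*20463) - 1*(-56512) = (2*(-347) - 1*20463) - 1*(-56512) = (-694 - 20463) + 56512 = -21157 + 56512 = 35355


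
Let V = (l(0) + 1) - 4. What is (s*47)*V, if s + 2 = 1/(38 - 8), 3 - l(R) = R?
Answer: 0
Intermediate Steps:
l(R) = 3 - R
V = 0 (V = ((3 - 1*0) + 1) - 4 = ((3 + 0) + 1) - 4 = (3 + 1) - 4 = 4 - 4 = 0)
s = -59/30 (s = -2 + 1/(38 - 8) = -2 + 1/30 = -59/30 ≈ -1.9667)
(s*47)*V = -59/30*47*0 = -2773/30*0 = 0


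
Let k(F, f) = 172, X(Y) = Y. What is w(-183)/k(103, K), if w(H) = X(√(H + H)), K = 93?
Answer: I*√366/172 ≈ 0.11123*I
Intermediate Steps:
w(H) = √2*√H (w(H) = √(H + H) = √(2*H) = √2*√H)
w(-183)/k(103, K) = (√2*√(-183))/172 = (√2*(I*√183))*(1/172) = (I*√366)*(1/172) = I*√366/172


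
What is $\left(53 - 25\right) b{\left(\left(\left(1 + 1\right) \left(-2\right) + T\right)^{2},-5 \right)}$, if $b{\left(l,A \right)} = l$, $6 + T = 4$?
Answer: $1008$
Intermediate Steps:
$T = -2$ ($T = -6 + 4 = -2$)
$\left(53 - 25\right) b{\left(\left(\left(1 + 1\right) \left(-2\right) + T\right)^{2},-5 \right)} = \left(53 - 25\right) \left(\left(1 + 1\right) \left(-2\right) - 2\right)^{2} = \left(53 - 25\right) \left(2 \left(-2\right) - 2\right)^{2} = 28 \left(-4 - 2\right)^{2} = 28 \left(-6\right)^{2} = 28 \cdot 36 = 1008$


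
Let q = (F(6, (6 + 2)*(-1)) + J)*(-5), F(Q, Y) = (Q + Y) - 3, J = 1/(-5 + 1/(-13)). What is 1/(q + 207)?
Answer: 66/15377 ≈ 0.0042921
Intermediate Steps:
J = -13/66 (J = 1/(-5 - 1/13) = 1/(-66/13) = -13/66 ≈ -0.19697)
F(Q, Y) = -3 + Q + Y
q = 1715/66 (q = ((-3 + 6 + (6 + 2)*(-1)) - 13/66)*(-5) = ((-3 + 6 + 8*(-1)) - 13/66)*(-5) = ((-3 + 6 - 8) - 13/66)*(-5) = (-5 - 13/66)*(-5) = -343/66*(-5) = 1715/66 ≈ 25.985)
1/(q + 207) = 1/(1715/66 + 207) = 1/(15377/66) = 66/15377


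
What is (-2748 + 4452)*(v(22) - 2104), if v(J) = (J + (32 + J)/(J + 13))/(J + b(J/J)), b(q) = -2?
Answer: -627061776/175 ≈ -3.5832e+6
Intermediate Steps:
v(J) = (J + (32 + J)/(13 + J))/(-2 + J) (v(J) = (J + (32 + J)/(J + 13))/(J - 2) = (J + (32 + J)/(13 + J))/(-2 + J))
(-2748 + 4452)*(v(22) - 2104) = (-2748 + 4452)*((32 + 22**2 + 14*22)/(-26 + 22**2 + 11*22) - 2104) = 1704*((32 + 484 + 308)/(-26 + 484 + 242) - 2104) = 1704*(824/700 - 2104) = 1704*((1/700)*824 - 2104) = 1704*(206/175 - 2104) = 1704*(-367994/175) = -627061776/175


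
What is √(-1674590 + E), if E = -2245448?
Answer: I*√3920038 ≈ 1979.9*I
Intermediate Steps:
√(-1674590 + E) = √(-1674590 - 2245448) = √(-3920038) = I*√3920038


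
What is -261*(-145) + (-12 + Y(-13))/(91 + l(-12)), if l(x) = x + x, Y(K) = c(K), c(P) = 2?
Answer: 2535605/67 ≈ 37845.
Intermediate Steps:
Y(K) = 2
l(x) = 2*x
-261*(-145) + (-12 + Y(-13))/(91 + l(-12)) = -261*(-145) + (-12 + 2)/(91 + 2*(-12)) = 37845 - 10/(91 - 24) = 37845 - 10/67 = 2535605/67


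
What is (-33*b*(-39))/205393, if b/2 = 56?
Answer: 144144/205393 ≈ 0.70180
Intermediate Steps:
b = 112 (b = 2*56 = 112)
(-33*b*(-39))/205393 = (-33*112*(-39))/205393 = -3696*(-39)*(1/205393) = 144144*(1/205393) = 144144/205393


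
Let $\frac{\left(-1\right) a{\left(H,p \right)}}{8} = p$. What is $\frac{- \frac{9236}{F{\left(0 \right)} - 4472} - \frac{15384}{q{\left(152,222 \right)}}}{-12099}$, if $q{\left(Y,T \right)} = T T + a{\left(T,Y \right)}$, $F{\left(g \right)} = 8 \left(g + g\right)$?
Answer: $- \frac{23447425}{162550137594} \approx -0.00014425$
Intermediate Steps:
$a{\left(H,p \right)} = - 8 p$
$F{\left(g \right)} = 16 g$ ($F{\left(g \right)} = 8 \cdot 2 g = 16 g$)
$q{\left(Y,T \right)} = T^{2} - 8 Y$ ($q{\left(Y,T \right)} = T T - 8 Y = T^{2} - 8 Y$)
$\frac{- \frac{9236}{F{\left(0 \right)} - 4472} - \frac{15384}{q{\left(152,222 \right)}}}{-12099} = \frac{- \frac{9236}{16 \cdot 0 - 4472} - \frac{15384}{222^{2} - 1216}}{-12099} = \left(- \frac{9236}{0 - 4472} - \frac{15384}{49284 - 1216}\right) \left(- \frac{1}{12099}\right) = \left(- \frac{9236}{-4472} - \frac{15384}{48068}\right) \left(- \frac{1}{12099}\right) = \left(\left(-9236\right) \left(- \frac{1}{4472}\right) - \frac{3846}{12017}\right) \left(- \frac{1}{12099}\right) = \left(\frac{2309}{1118} - \frac{3846}{12017}\right) \left(- \frac{1}{12099}\right) = \frac{23447425}{13435006} \left(- \frac{1}{12099}\right) = - \frac{23447425}{162550137594}$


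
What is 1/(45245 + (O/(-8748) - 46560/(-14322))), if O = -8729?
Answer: 20881476/944871102223 ≈ 2.2100e-5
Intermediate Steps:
1/(45245 + (O/(-8748) - 46560/(-14322))) = 1/(45245 + (-8729/(-8748) - 46560/(-14322))) = 1/(45245 + (-8729*(-1/8748) - 46560*(-1/14322))) = 1/(45245 + (8729/8748 + 7760/2387)) = 1/(45245 + 88720603/20881476) = 1/(944871102223/20881476) = 20881476/944871102223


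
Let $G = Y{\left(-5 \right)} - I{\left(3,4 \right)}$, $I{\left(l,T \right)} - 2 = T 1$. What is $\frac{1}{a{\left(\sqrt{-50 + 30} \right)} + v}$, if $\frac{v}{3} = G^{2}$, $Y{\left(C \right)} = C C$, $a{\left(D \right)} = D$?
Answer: $\frac{1083}{1172909} - \frac{2 i \sqrt{5}}{1172909} \approx 0.00092334 - 3.8129 \cdot 10^{-6} i$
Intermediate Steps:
$Y{\left(C \right)} = C^{2}$
$I{\left(l,T \right)} = 2 + T$ ($I{\left(l,T \right)} = 2 + T 1 = 2 + T$)
$G = 19$ ($G = \left(-5\right)^{2} - \left(2 + 4\right) = 25 - 6 = 19$)
$v = 1083$ ($v = 3 \cdot 19^{2} = 3 \cdot 361 = 1083$)
$\frac{1}{a{\left(\sqrt{-50 + 30} \right)} + v} = \frac{1}{\sqrt{-50 + 30} + 1083} = \frac{1}{\sqrt{-20} + 1083} = \frac{1}{2 i \sqrt{5} + 1083} = \frac{1}{1083 + 2 i \sqrt{5}}$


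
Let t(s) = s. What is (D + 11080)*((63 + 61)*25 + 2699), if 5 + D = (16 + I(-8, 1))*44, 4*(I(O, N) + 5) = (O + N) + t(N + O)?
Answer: 66137595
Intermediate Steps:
I(O, N) = -5 + N/2 + O/2 (I(O, N) = -5 + ((O + N) + (N + O))/4 = -5 + ((N + O) + (N + O))/4 = -5 + (2*N + 2*O)/4 = -5 + (N/2 + O/2) = -5 + N/2 + O/2)
D = 325 (D = -5 + (16 + (-5 + (1/2)*1 + (1/2)*(-8)))*44 = -5 + (16 + (-5 + 1/2 - 4))*44 = -5 + (16 - 17/2)*44 = -5 + (15/2)*44 = -5 + 330 = 325)
(D + 11080)*((63 + 61)*25 + 2699) = (325 + 11080)*((63 + 61)*25 + 2699) = 11405*(124*25 + 2699) = 11405*(3100 + 2699) = 11405*5799 = 66137595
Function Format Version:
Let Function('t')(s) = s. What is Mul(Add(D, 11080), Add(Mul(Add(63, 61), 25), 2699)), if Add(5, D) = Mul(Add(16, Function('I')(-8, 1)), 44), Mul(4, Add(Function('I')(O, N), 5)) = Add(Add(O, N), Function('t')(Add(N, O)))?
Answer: 66137595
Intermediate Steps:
Function('I')(O, N) = Add(-5, Mul(Rational(1, 2), N), Mul(Rational(1, 2), O)) (Function('I')(O, N) = Add(-5, Mul(Rational(1, 4), Add(Add(O, N), Add(N, O)))) = Add(-5, Mul(Rational(1, 4), Add(Add(N, O), Add(N, O)))) = Add(-5, Mul(Rational(1, 4), Add(Mul(2, N), Mul(2, O)))) = Add(-5, Add(Mul(Rational(1, 2), N), Mul(Rational(1, 2), O))) = Add(-5, Mul(Rational(1, 2), N), Mul(Rational(1, 2), O)))
D = 325 (D = Add(-5, Mul(Add(16, Add(-5, Mul(Rational(1, 2), 1), Mul(Rational(1, 2), -8))), 44)) = Add(-5, Mul(Add(16, Add(-5, Rational(1, 2), -4)), 44)) = Add(-5, Mul(Add(16, Rational(-17, 2)), 44)) = Add(-5, Mul(Rational(15, 2), 44)) = Add(-5, 330) = 325)
Mul(Add(D, 11080), Add(Mul(Add(63, 61), 25), 2699)) = Mul(Add(325, 11080), Add(Mul(Add(63, 61), 25), 2699)) = Mul(11405, Add(Mul(124, 25), 2699)) = Mul(11405, Add(3100, 2699)) = Mul(11405, 5799) = 66137595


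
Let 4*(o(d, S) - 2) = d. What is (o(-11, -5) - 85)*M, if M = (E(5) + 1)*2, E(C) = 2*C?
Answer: -3773/2 ≈ -1886.5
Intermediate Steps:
o(d, S) = 2 + d/4
M = 22 (M = (2*5 + 1)*2 = (10 + 1)*2 = 11*2 = 22)
(o(-11, -5) - 85)*M = ((2 + (¼)*(-11)) - 85)*22 = ((2 - 11/4) - 85)*22 = (-¾ - 85)*22 = -343/4*22 = -3773/2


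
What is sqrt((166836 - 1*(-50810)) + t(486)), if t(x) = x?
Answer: 2*sqrt(54533) ≈ 467.05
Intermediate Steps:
sqrt((166836 - 1*(-50810)) + t(486)) = sqrt((166836 - 1*(-50810)) + 486) = sqrt((166836 + 50810) + 486) = sqrt(217646 + 486) = sqrt(218132) = 2*sqrt(54533)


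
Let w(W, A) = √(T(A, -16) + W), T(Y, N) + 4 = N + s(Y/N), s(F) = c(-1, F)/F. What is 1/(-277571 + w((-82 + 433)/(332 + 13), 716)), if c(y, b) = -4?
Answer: -5713799035/1585984912332902 - 3*I*√889539605/1585984912332902 ≈ -3.6027e-6 - 5.6416e-11*I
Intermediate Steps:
s(F) = -4/F
T(Y, N) = -4 + N - 4*N/Y (T(Y, N) = -4 + (N - 4*N/Y) = -4 + N - 4*N/Y)
w(W, A) = √(-20 + W + 64/A) (w(W, A) = √((-4 - 16 - 4*(-16)/A) + W) = √((-4 - 16 + 64/A) + W) = √((-20 + 64/A) + W) = √(-20 + W + 64/A))
1/(-277571 + w((-82 + 433)/(332 + 13), 716)) = 1/(-277571 + √(-20 + (-82 + 433)/(332 + 13) + 64/716)) = 1/(-277571 + √(-20 + 351/345 + 64*(1/716))) = 1/(-277571 + √(-20 + 351*(1/345) + 16/179)) = 1/(-277571 + √(-20 + 117/115 + 16/179)) = 1/(-277571 + √(-388917/20585)) = 1/(-277571 + 3*I*√889539605/20585)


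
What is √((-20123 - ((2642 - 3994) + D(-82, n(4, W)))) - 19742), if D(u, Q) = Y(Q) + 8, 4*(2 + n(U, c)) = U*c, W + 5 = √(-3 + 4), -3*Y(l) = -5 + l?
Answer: I*√346722/3 ≈ 196.28*I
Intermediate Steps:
Y(l) = 5/3 - l/3 (Y(l) = -(-5 + l)/3 = 5/3 - l/3)
W = -4 (W = -5 + √(-3 + 4) = -5 + √1 = -5 + 1 = -4)
n(U, c) = -2 + U*c/4 (n(U, c) = -2 + (U*c)/4 = -2 + U*c/4)
D(u, Q) = 29/3 - Q/3 (D(u, Q) = (5/3 - Q/3) + 8 = 29/3 - Q/3)
√((-20123 - ((2642 - 3994) + D(-82, n(4, W)))) - 19742) = √((-20123 - ((2642 - 3994) + (29/3 - (-2 + (¼)*4*(-4))/3))) - 19742) = √((-20123 - (-1352 + (29/3 - (-2 - 4)/3))) - 19742) = √((-20123 - (-1352 + (29/3 - ⅓*(-6)))) - 19742) = √((-20123 - (-1352 + (29/3 + 2))) - 19742) = √((-20123 - (-1352 + 35/3)) - 19742) = √((-20123 - 1*(-4021/3)) - 19742) = √((-20123 + 4021/3) - 19742) = √(-56348/3 - 19742) = √(-115574/3) = I*√346722/3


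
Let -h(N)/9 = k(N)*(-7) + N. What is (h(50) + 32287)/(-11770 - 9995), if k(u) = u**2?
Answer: -189337/21765 ≈ -8.6991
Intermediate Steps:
h(N) = -9*N + 63*N**2 (h(N) = -9*(N**2*(-7) + N) = -9*(-7*N**2 + N) = -9*(N - 7*N**2) = -9*N + 63*N**2)
(h(50) + 32287)/(-11770 - 9995) = (9*50*(-1 + 7*50) + 32287)/(-11770 - 9995) = (9*50*(-1 + 350) + 32287)/(-21765) = (9*50*349 + 32287)*(-1/21765) = (157050 + 32287)*(-1/21765) = 189337*(-1/21765) = -189337/21765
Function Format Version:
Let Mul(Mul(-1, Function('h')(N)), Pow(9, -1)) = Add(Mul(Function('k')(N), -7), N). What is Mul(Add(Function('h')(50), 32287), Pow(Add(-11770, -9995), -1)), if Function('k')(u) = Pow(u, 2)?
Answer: Rational(-189337, 21765) ≈ -8.6991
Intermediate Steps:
Function('h')(N) = Add(Mul(-9, N), Mul(63, Pow(N, 2))) (Function('h')(N) = Mul(-9, Add(Mul(Pow(N, 2), -7), N)) = Mul(-9, Add(Mul(-7, Pow(N, 2)), N)) = Mul(-9, Add(N, Mul(-7, Pow(N, 2)))) = Add(Mul(-9, N), Mul(63, Pow(N, 2))))
Mul(Add(Function('h')(50), 32287), Pow(Add(-11770, -9995), -1)) = Mul(Add(Mul(9, 50, Add(-1, Mul(7, 50))), 32287), Pow(Add(-11770, -9995), -1)) = Mul(Add(Mul(9, 50, Add(-1, 350)), 32287), Pow(-21765, -1)) = Mul(Add(Mul(9, 50, 349), 32287), Rational(-1, 21765)) = Mul(Add(157050, 32287), Rational(-1, 21765)) = Mul(189337, Rational(-1, 21765)) = Rational(-189337, 21765)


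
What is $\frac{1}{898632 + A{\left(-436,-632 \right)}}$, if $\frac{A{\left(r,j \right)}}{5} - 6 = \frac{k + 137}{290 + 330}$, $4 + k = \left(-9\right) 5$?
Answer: $\frac{31}{27858544} \approx 1.1128 \cdot 10^{-6}$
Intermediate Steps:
$k = -49$ ($k = -4 - 45 = -49$)
$A{\left(r,j \right)} = \frac{952}{31}$ ($A{\left(r,j \right)} = 30 + 5 \frac{-49 + 137}{290 + 330} = 30 + 5 \cdot \frac{88}{620} = 30 + 5 \cdot 88 \cdot \frac{1}{620} = 30 + 5 \cdot \frac{22}{155} = 30 + \frac{22}{31} = \frac{952}{31}$)
$\frac{1}{898632 + A{\left(-436,-632 \right)}} = \frac{1}{898632 + \frac{952}{31}} = \frac{1}{\frac{27858544}{31}} = \frac{31}{27858544}$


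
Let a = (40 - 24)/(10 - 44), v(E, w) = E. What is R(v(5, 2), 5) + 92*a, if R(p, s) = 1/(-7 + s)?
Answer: -1489/34 ≈ -43.794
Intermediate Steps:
a = -8/17 (a = 16/(-34) = 16*(-1/34) = -8/17 ≈ -0.47059)
R(v(5, 2), 5) + 92*a = 1/(-7 + 5) + 92*(-8/17) = 1/(-2) - 736/17 = -1/2 - 736/17 = -1489/34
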